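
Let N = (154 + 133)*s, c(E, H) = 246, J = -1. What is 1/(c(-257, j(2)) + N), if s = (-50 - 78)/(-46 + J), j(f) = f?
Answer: 47/48298 ≈ 0.00097312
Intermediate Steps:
s = 128/47 (s = (-50 - 78)/(-46 - 1) = -128/(-47) = -128*(-1/47) = 128/47 ≈ 2.7234)
N = 36736/47 (N = (154 + 133)*(128/47) = 287*(128/47) = 36736/47 ≈ 781.62)
1/(c(-257, j(2)) + N) = 1/(246 + 36736/47) = 1/(48298/47) = 47/48298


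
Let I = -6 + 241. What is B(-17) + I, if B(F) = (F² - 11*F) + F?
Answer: 694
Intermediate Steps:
B(F) = F² - 10*F
I = 235
B(-17) + I = -17*(-10 - 17) + 235 = -17*(-27) + 235 = 459 + 235 = 694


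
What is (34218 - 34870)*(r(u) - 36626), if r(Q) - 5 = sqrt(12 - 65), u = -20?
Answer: 23876892 - 652*I*sqrt(53) ≈ 2.3877e+7 - 4746.6*I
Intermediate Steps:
r(Q) = 5 + I*sqrt(53) (r(Q) = 5 + sqrt(12 - 65) = 5 + sqrt(-53) = 5 + I*sqrt(53))
(34218 - 34870)*(r(u) - 36626) = (34218 - 34870)*((5 + I*sqrt(53)) - 36626) = -652*(-36621 + I*sqrt(53)) = 23876892 - 652*I*sqrt(53)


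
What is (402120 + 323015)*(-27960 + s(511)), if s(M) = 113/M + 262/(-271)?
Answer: -2807745938097565/138481 ≈ -2.0275e+10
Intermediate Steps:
s(M) = -262/271 + 113/M (s(M) = 113/M + 262*(-1/271) = 113/M - 262/271 = -262/271 + 113/M)
(402120 + 323015)*(-27960 + s(511)) = (402120 + 323015)*(-27960 + (-262/271 + 113/511)) = 725135*(-27960 + (-262/271 + 113*(1/511))) = 725135*(-27960 + (-262/271 + 113/511)) = 725135*(-27960 - 103259/138481) = 725135*(-3872032019/138481) = -2807745938097565/138481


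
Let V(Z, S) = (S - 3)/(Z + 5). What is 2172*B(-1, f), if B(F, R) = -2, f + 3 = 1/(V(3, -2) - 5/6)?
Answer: -4344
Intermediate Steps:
V(Z, S) = (-3 + S)/(5 + Z)
f = -129/35 (f = -3 + 1/((-3 - 2)/(5 + 3) - 5/6) = -3 + 1/(-5/8 - 5*⅙) = -3 + 1/((⅛)*(-5) - ⅚) = -3 + 1/(-5/8 - ⅚) = -3 + 1/(-35/24) = -3 - 24/35 = -129/35 ≈ -3.6857)
2172*B(-1, f) = 2172*(-2) = -4344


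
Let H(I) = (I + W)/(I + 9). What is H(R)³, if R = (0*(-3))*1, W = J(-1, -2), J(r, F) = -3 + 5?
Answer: 8/729 ≈ 0.010974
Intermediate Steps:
J(r, F) = 2
W = 2
R = 0 (R = 0*1 = 0)
H(I) = (2 + I)/(9 + I) (H(I) = (I + 2)/(I + 9) = (2 + I)/(9 + I))
H(R)³ = ((2 + 0)/(9 + 0))³ = (2/9)³ = 8/729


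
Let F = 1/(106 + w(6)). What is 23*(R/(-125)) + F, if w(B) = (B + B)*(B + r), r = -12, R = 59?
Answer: -46013/4250 ≈ -10.827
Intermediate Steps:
w(B) = 2*B*(-12 + B) (w(B) = (B + B)*(B - 12) = (2*B)*(-12 + B) = 2*B*(-12 + B))
F = 1/34 (F = 1/(106 + 2*6*(-12 + 6)) = 1/(106 + 2*6*(-6)) = 1/(106 - 72) = 1/34 ≈ 0.029412)
23*(R/(-125)) + F = 23*(59/(-125)) + 1/34 = 23*(59*(-1/125)) + 1/34 = 23*(-59/125) + 1/34 = -1357/125 + 1/34 = -46013/4250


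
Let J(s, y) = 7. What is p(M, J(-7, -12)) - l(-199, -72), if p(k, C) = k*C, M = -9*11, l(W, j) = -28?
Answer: -665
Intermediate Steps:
M = -99
p(k, C) = C*k
p(M, J(-7, -12)) - l(-199, -72) = 7*(-99) - 1*(-28) = -693 + 28 = -665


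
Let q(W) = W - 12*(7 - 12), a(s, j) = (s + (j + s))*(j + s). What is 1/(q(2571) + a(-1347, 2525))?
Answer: -1/196451 ≈ -5.0903e-6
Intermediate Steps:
a(s, j) = (j + s)*(j + 2*s) (a(s, j) = (j + 2*s)*(j + s) = (j + s)*(j + 2*s))
q(W) = 60 + W (q(W) = W - 12*(-5) = W + 60 = 60 + W)
1/(q(2571) + a(-1347, 2525)) = 1/((60 + 2571) + (2525**2 + 2*(-1347)**2 + 3*2525*(-1347))) = 1/(2631 + (6375625 + 2*1814409 - 10203525)) = 1/(2631 + (6375625 + 3628818 - 10203525)) = 1/(2631 - 199082) = 1/(-196451) = -1/196451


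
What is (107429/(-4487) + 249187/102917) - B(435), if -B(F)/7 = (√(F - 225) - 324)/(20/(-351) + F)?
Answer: -269260796812976/10071279059005 + 2457*√210/152665 ≈ -26.502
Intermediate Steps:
B(F) = -7*(-324 + √(-225 + F))/(-20/351 + F) (B(F) = -7*(√(F - 225) - 324)/(20/(-351) + F) = -7*(√(-225 + F) - 324)/(20*(-1/351) + F) = -7*(-324 + √(-225 + F))/(-20/351 + F))
(107429/(-4487) + 249187/102917) - B(435) = (107429/(-4487) + 249187/102917) - 2457*(324 - √(-225 + 435))/(-20 + 351*435) = (107429*(-1/4487) + 249187*(1/102917)) - 2457*(324 - √210)/(-20 + 152685) = (-15347/641 + 249187/102917) - 2457*(324 - √210)/152665 = -1419738332/65969797 - 2457*(324 - √210)/152665 = -1419738332/65969797 - (796068/152665 - 2457*√210/152665) = -1419738332/65969797 + (-796068/152665 + 2457*√210/152665) = -269260796812976/10071279059005 + 2457*√210/152665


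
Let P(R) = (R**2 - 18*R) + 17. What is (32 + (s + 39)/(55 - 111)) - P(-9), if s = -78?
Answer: -12729/56 ≈ -227.30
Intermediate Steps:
P(R) = 17 + R**2 - 18*R
(32 + (s + 39)/(55 - 111)) - P(-9) = (32 + (-78 + 39)/(55 - 111)) - (17 + (-9)**2 - 18*(-9)) = (32 - 39/(-56)) - (17 + 81 + 162) = (32 - 39*(-1/56)) - 1*260 = (32 + 39/56) - 260 = 1831/56 - 260 = -12729/56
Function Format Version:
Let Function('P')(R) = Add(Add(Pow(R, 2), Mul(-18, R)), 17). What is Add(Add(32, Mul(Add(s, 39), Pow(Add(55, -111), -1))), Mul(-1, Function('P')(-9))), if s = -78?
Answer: Rational(-12729, 56) ≈ -227.30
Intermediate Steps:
Function('P')(R) = Add(17, Pow(R, 2), Mul(-18, R))
Add(Add(32, Mul(Add(s, 39), Pow(Add(55, -111), -1))), Mul(-1, Function('P')(-9))) = Add(Add(32, Mul(Add(-78, 39), Pow(Add(55, -111), -1))), Mul(-1, Add(17, Pow(-9, 2), Mul(-18, -9)))) = Add(Add(32, Mul(-39, Pow(-56, -1))), Mul(-1, Add(17, 81, 162))) = Add(Add(32, Mul(-39, Rational(-1, 56))), Mul(-1, 260)) = Add(Add(32, Rational(39, 56)), -260) = Add(Rational(1831, 56), -260) = Rational(-12729, 56)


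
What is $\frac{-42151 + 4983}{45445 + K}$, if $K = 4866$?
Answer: $- \frac{37168}{50311} \approx -0.73876$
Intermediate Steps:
$\frac{-42151 + 4983}{45445 + K} = \frac{-42151 + 4983}{45445 + 4866} = - \frac{37168}{50311}$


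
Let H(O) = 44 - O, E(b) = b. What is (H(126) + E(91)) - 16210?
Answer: -16201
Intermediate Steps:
(H(126) + E(91)) - 16210 = ((44 - 1*126) + 91) - 16210 = ((44 - 126) + 91) - 16210 = (-82 + 91) - 16210 = 9 - 16210 = -16201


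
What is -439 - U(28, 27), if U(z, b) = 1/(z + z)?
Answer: -24585/56 ≈ -439.02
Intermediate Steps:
U(z, b) = 1/(2*z)
-439 - U(28, 27) = -439 - 1/(2*28) = -439 - 1*1/56 = -439 - 1/56 = -24585/56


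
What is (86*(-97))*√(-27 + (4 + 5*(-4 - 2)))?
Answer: -8342*I*√53 ≈ -60731.0*I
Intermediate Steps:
(86*(-97))*√(-27 + (4 + 5*(-4 - 2))) = -8342*√(-27 + (4 + 5*(-6))) = -8342*√(-27 + (4 - 30)) = -8342*√(-27 - 26) = -8342*I*√53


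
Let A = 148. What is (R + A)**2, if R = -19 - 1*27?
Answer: 10404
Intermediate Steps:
R = -46 (R = -19 - 27 = -46)
(R + A)**2 = (-46 + 148)**2 = 102**2 = 10404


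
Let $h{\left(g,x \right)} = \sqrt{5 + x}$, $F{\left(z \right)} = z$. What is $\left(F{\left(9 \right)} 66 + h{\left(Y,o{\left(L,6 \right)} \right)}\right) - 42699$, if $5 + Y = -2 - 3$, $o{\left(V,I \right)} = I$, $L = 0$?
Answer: $-42105 + \sqrt{11} \approx -42102.0$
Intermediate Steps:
$Y = -10$ ($Y = -5 - 5 = -10$)
$\left(F{\left(9 \right)} 66 + h{\left(Y,o{\left(L,6 \right)} \right)}\right) - 42699 = \left(9 \cdot 66 + \sqrt{5 + 6}\right) - 42699 = \left(594 + \sqrt{11}\right) - 42699 = -42105 + \sqrt{11}$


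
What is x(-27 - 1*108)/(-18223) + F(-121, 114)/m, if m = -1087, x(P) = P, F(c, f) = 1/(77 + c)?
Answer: 6475003/871569644 ≈ 0.0074291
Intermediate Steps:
x(-27 - 1*108)/(-18223) + F(-121, 114)/m = (-27 - 1*108)/(-18223) + 1/((77 - 121)*(-1087)) = (-27 - 108)*(-1/18223) - 1/1087/(-44) = -135*(-1/18223) - 1/44*(-1/1087) = 135/18223 + 1/47828 = 6475003/871569644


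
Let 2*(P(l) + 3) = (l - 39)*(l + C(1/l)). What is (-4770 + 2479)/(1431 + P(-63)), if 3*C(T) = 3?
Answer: -2291/4590 ≈ -0.49913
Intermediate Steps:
C(T) = 1 (C(T) = (1/3)*3 = 1)
P(l) = -3 + (1 + l)*(-39 + l)/2 (P(l) = -3 + ((l - 39)*(l + 1))/2 = -3 + ((-39 + l)*(1 + l))/2 = -3 + ((1 + l)*(-39 + l))/2 = -3 + (1 + l)*(-39 + l)/2)
(-4770 + 2479)/(1431 + P(-63)) = (-4770 + 2479)/(1431 + (-45/2 + (1/2)*(-63)**2 - 19*(-63))) = -2291/(1431 + (-45/2 + (1/2)*3969 + 1197)) = -2291/(1431 + (-45/2 + 3969/2 + 1197)) = -2291/(1431 + 3159) = -2291/4590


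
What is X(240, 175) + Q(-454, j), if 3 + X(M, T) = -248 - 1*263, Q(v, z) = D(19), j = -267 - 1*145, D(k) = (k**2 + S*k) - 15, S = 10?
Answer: 22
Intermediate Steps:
D(k) = -15 + k**2 + 10*k (D(k) = (k**2 + 10*k) - 15 = -15 + k**2 + 10*k)
j = -412 (j = -267 - 145 = -412)
Q(v, z) = 536 (Q(v, z) = -15 + 19**2 + 10*19 = -15 + 361 + 190 = 536)
X(M, T) = -514 (X(M, T) = -3 + (-248 - 1*263) = -3 + (-248 - 263) = -3 - 511 = -514)
X(240, 175) + Q(-454, j) = -514 + 536 = 22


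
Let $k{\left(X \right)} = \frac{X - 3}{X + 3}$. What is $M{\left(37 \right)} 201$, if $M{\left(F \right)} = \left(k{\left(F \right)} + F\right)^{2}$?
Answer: $\frac{115182849}{400} \approx 2.8796 \cdot 10^{5}$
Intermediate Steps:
$k{\left(X \right)} = \frac{-3 + X}{3 + X}$
$M{\left(F \right)} = \left(F + \frac{-3 + F}{3 + F}\right)^{2}$ ($M{\left(F \right)} = \left(\frac{-3 + F}{3 + F} + F\right)^{2} = \left(F + \frac{-3 + F}{3 + F}\right)^{2}$)
$M{\left(37 \right)} 201 = \frac{\left(-3 + 37 + 37 \left(3 + 37\right)\right)^{2}}{\left(3 + 37\right)^{2}} \cdot 201 = \frac{\left(-3 + 37 + 37 \cdot 40\right)^{2}}{1600} \cdot 201 = \frac{\left(-3 + 37 + 1480\right)^{2}}{1600} \cdot 201 = \frac{1514^{2}}{1600} \cdot 201 = \frac{1}{1600} \cdot 2292196 \cdot 201 = \frac{573049}{400} \cdot 201 = \frac{115182849}{400}$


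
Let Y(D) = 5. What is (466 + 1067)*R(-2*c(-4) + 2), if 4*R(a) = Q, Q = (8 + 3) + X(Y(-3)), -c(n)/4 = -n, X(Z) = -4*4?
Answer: -7665/4 ≈ -1916.3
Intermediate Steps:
X(Z) = -16
c(n) = 4*n (c(n) = -(-4)*n = 4*n)
Q = -5 (Q = (8 + 3) - 16 = 11 - 16 = -5)
R(a) = -5/4 (R(a) = (¼)*(-5) = -5/4)
(466 + 1067)*R(-2*c(-4) + 2) = (466 + 1067)*(-5/4) = 1533*(-5/4) = -7665/4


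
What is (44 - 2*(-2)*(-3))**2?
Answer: 1024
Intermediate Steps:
(44 - 2*(-2)*(-3))**2 = (44 + 4*(-3))**2 = (44 - 12)**2 = 32**2 = 1024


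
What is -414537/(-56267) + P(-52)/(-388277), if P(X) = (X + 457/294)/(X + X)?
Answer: 4921364833237547/667999435578384 ≈ 7.3673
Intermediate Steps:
P(X) = (457/294 + X)/(2*X) (P(X) = (X + 457*(1/294))/((2*X)) = (X + 457/294)*(1/(2*X)) = (457/294 + X)*(1/(2*X)) = (457/294 + X)/(2*X))
-414537/(-56267) + P(-52)/(-388277) = -414537/(-56267) + ((1/588)*(457 + 294*(-52))/(-52))/(-388277) = -414537*(-1/56267) + ((1/588)*(-1/52)*(457 - 15288))*(-1/388277) = 414537/56267 + ((1/588)*(-1/52)*(-14831))*(-1/388277) = 414537/56267 + (14831/30576)*(-1/388277) = 414537/56267 - 14831/11871957552 = 4921364833237547/667999435578384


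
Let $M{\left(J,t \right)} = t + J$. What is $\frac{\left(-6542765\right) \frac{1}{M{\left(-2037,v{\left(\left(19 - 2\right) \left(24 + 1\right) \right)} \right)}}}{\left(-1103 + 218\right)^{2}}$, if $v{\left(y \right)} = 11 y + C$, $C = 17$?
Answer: $- \frac{1308553}{415892475} \approx -0.0031464$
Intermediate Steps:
$v{\left(y \right)} = 17 + 11 y$ ($v{\left(y \right)} = 11 y + 17 = 17 + 11 y$)
$M{\left(J,t \right)} = J + t$
$\frac{\left(-6542765\right) \frac{1}{M{\left(-2037,v{\left(\left(19 - 2\right) \left(24 + 1\right) \right)} \right)}}}{\left(-1103 + 218\right)^{2}} = \frac{\left(-6542765\right) \frac{1}{-2037 + \left(17 + 11 \left(19 - 2\right) \left(24 + 1\right)\right)}}{\left(-1103 + 218\right)^{2}} = \frac{\left(-6542765\right) \frac{1}{-2037 + \left(17 + 11 \cdot 17 \cdot 25\right)}}{\left(-885\right)^{2}} = \frac{\left(-6542765\right) \frac{1}{-2037 + \left(17 + 11 \cdot 425\right)}}{783225} = - \frac{6542765}{-2037 + \left(17 + 4675\right)} \frac{1}{783225} = - \frac{6542765}{-2037 + 4692} \cdot \frac{1}{783225} = - \frac{6542765}{2655} \cdot \frac{1}{783225} = \left(-6542765\right) \frac{1}{2655} \cdot \frac{1}{783225} = \left(- \frac{1308553}{531}\right) \frac{1}{783225} = - \frac{1308553}{415892475}$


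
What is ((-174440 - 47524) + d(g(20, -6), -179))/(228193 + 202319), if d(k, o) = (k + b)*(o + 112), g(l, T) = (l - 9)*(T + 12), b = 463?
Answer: -257407/430512 ≈ -0.59791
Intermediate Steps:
g(l, T) = (-9 + l)*(12 + T)
d(k, o) = (112 + o)*(463 + k) (d(k, o) = (k + 463)*(o + 112) = (463 + k)*(112 + o) = (112 + o)*(463 + k))
((-174440 - 47524) + d(g(20, -6), -179))/(228193 + 202319) = ((-174440 - 47524) + (51856 + 112*(-108 - 9*(-6) + 12*20 - 6*20) + 463*(-179) + (-108 - 9*(-6) + 12*20 - 6*20)*(-179)))/(228193 + 202319) = (-221964 + (51856 + 112*(-108 + 54 + 240 - 120) - 82877 + (-108 + 54 + 240 - 120)*(-179)))/430512 = (-221964 + (51856 + 112*66 - 82877 + 66*(-179)))*(1/430512) = (-221964 + (51856 + 7392 - 82877 - 11814))*(1/430512) = (-221964 - 35443)*(1/430512) = -257407*1/430512 = -257407/430512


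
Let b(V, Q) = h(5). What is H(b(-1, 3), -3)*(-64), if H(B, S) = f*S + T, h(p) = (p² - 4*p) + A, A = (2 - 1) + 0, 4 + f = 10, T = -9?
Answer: 1728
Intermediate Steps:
f = 6 (f = -4 + 10 = 6)
A = 1 (A = 1 + 0 = 1)
h(p) = 1 + p² - 4*p (h(p) = (p² - 4*p) + 1 = 1 + p² - 4*p)
b(V, Q) = 6 (b(V, Q) = 1 + 5² - 4*5 = 1 + 25 - 20 = 6)
H(B, S) = -9 + 6*S (H(B, S) = 6*S - 9 = -9 + 6*S)
H(b(-1, 3), -3)*(-64) = (-9 + 6*(-3))*(-64) = (-9 - 18)*(-64) = -27*(-64) = 1728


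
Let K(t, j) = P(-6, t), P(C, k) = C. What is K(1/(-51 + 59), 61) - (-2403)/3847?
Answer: -20679/3847 ≈ -5.3754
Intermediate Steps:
K(t, j) = -6
K(1/(-51 + 59), 61) - (-2403)/3847 = -6 - (-2403)/3847 = -6 - 1*(-2403/3847) = -6 + 2403/3847 = -20679/3847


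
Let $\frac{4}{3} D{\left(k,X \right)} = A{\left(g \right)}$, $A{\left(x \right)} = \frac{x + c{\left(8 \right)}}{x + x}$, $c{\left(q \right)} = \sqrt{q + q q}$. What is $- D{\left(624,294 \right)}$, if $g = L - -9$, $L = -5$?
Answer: $- \frac{3}{8} - \frac{9 \sqrt{2}}{16} \approx -1.1705$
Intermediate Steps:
$c{\left(q \right)} = \sqrt{q + q^{2}}$
$g = 4$ ($g = -5 - -9 = -5 + 9 = 4$)
$A{\left(x \right)} = \frac{x + 6 \sqrt{2}}{2 x}$ ($A{\left(x \right)} = \frac{x + \sqrt{8 \left(1 + 8\right)}}{x + x} = \frac{x + \sqrt{8 \cdot 9}}{2 x} = \left(x + \sqrt{72}\right) \frac{1}{2 x} = \left(x + 6 \sqrt{2}\right) \frac{1}{2 x} = \frac{x + 6 \sqrt{2}}{2 x}$)
$D{\left(k,X \right)} = \frac{3}{8} + \frac{9 \sqrt{2}}{16}$ ($D{\left(k,X \right)} = \frac{3 \frac{4 + 6 \sqrt{2}}{2 \cdot 4}}{4} = \frac{3 \cdot \frac{1}{2} \cdot \frac{1}{4} \left(4 + 6 \sqrt{2}\right)}{4} = \frac{3 \left(\frac{1}{2} + \frac{3 \sqrt{2}}{4}\right)}{4} = \frac{3}{8} + \frac{9 \sqrt{2}}{16}$)
$- D{\left(624,294 \right)} = - (\frac{3}{8} + \frac{9 \sqrt{2}}{16}) = - \frac{3}{8} - \frac{9 \sqrt{2}}{16}$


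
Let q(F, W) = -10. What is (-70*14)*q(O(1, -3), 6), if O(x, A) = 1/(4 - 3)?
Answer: 9800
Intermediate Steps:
O(x, A) = 1 (O(x, A) = 1/1 = 1)
(-70*14)*q(O(1, -3), 6) = -70*14*(-10) = -980*(-10) = 9800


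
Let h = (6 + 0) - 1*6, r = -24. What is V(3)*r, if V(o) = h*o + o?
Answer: -72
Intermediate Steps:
h = 0 (h = 6 - 6 = 0)
V(o) = o (V(o) = 0*o + o = 0 + o = o)
V(3)*r = 3*(-24) = -72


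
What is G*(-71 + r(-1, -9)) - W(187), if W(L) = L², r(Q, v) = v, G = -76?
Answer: -28889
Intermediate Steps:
G*(-71 + r(-1, -9)) - W(187) = -76*(-71 - 9) - 1*187² = -76*(-80) - 1*34969 = 6080 - 34969 = -28889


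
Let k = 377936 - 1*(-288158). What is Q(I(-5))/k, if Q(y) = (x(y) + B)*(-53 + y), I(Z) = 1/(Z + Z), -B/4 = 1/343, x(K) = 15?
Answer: -2729871/2284702420 ≈ -0.0011948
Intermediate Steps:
B = -4/343 ≈ -0.011662
k = 666094 (k = 377936 + 288158 = 666094)
I(Z) = 1/(2*Z)
Q(y) = -272473/343 + 5141*y/343 (Q(y) = (15 - 4/343)*(-53 + y) = 5141*(-53 + y)/343 = -272473/343 + 5141*y/343)
Q(I(-5))/k = (-272473/343 + 5141*((½)/(-5))/343)/666094 = (-272473/343 + 5141*((½)*(-⅕))/343)*(1/666094) = (-272473/343 + (5141/343)*(-⅒))*(1/666094) = (-272473/343 - 5141/3430)*(1/666094) = -2729871/3430*1/666094 = -2729871/2284702420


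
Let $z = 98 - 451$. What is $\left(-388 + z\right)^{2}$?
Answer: $549081$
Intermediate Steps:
$z = -353$ ($z = 98 - 451 = -353$)
$\left(-388 + z\right)^{2} = \left(-388 - 353\right)^{2} = \left(-741\right)^{2} = 549081$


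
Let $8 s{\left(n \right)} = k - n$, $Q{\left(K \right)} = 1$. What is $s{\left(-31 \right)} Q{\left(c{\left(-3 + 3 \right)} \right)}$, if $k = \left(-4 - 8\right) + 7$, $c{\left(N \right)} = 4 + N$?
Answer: $\frac{13}{4} \approx 3.25$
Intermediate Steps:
$k = -5$ ($k = -12 + 7 = -5$)
$s{\left(n \right)} = - \frac{5}{8} - \frac{n}{8}$ ($s{\left(n \right)} = \frac{-5 - n}{8} = - \frac{5}{8} - \frac{n}{8}$)
$s{\left(-31 \right)} Q{\left(c{\left(-3 + 3 \right)} \right)} = \left(- \frac{5}{8} - - \frac{31}{8}\right) 1 = \left(- \frac{5}{8} + \frac{31}{8}\right) 1 = \frac{13}{4} \cdot 1 = \frac{13}{4}$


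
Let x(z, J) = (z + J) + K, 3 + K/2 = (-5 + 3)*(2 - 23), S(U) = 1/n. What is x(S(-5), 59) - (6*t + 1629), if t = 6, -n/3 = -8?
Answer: -36671/24 ≈ -1528.0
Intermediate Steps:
n = 24 (n = -3*(-8) = 24)
S(U) = 1/24
K = 78 (K = -6 + 2*((-5 + 3)*(2 - 23)) = -6 + 2*(-2*(-21)) = -6 + 2*42 = -6 + 84 = 78)
x(z, J) = 78 + J + z (x(z, J) = (z + J) + 78 = (J + z) + 78 = 78 + J + z)
x(S(-5), 59) - (6*t + 1629) = (78 + 59 + 1/24) - (6*6 + 1629) = 3289/24 - (36 + 1629) = 3289/24 - 1*1665 = 3289/24 - 1665 = -36671/24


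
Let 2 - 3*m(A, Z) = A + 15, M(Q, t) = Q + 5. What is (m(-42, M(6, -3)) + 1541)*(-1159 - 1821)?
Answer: -13862960/3 ≈ -4.6210e+6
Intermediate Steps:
M(Q, t) = 5 + Q
m(A, Z) = -13/3 - A/3 (m(A, Z) = 2/3 - (A + 15)/3 = 2/3 - (15 + A)/3 = 2/3 + (-5 - A/3) = -13/3 - A/3)
(m(-42, M(6, -3)) + 1541)*(-1159 - 1821) = ((-13/3 - 1/3*(-42)) + 1541)*(-1159 - 1821) = ((-13/3 + 14) + 1541)*(-2980) = (29/3 + 1541)*(-2980) = (4652/3)*(-2980) = -13862960/3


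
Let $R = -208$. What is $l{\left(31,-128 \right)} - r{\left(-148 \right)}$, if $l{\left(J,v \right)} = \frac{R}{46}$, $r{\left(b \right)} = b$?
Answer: $\frac{3300}{23} \approx 143.48$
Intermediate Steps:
$l{\left(J,v \right)} = - \frac{104}{23}$ ($l{\left(J,v \right)} = - \frac{208}{46} = \left(-208\right) \frac{1}{46} = - \frac{104}{23}$)
$l{\left(31,-128 \right)} - r{\left(-148 \right)} = - \frac{104}{23} - -148 = - \frac{104}{23} + 148 = \frac{3300}{23}$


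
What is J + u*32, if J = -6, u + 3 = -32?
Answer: -1126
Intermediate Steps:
u = -35 (u = -3 - 32 = -35)
J + u*32 = -6 - 35*32 = -6 - 1120 = -1126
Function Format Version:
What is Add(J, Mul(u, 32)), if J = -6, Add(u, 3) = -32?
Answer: -1126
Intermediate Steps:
u = -35 (u = Add(-3, -32) = -35)
Add(J, Mul(u, 32)) = Add(-6, Mul(-35, 32)) = Add(-6, -1120) = -1126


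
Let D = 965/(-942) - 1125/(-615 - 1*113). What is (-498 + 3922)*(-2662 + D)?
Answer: -390588195148/42861 ≈ -9.1129e+6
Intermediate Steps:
D = 178615/342888 (D = 965*(-1/942) - 1125/(-615 - 113) = -965/942 - 1125/(-728) = -965/942 - 1125*(-1/728) = -965/942 + 1125/728 = 178615/342888 ≈ 0.52091)
(-498 + 3922)*(-2662 + D) = (-498 + 3922)*(-2662 + 178615/342888) = 3424*(-912589241/342888) = -390588195148/42861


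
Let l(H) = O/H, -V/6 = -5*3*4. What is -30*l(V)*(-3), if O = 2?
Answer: ½ ≈ 0.50000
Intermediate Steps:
V = 360 (V = -6*(-5*3)*4 = -(-90)*4 = -6*(-60) = 360)
l(H) = 2/H
-30*l(V)*(-3) = -60/360*(-3) = -30*1/180*(-3) = -⅙*(-3) = ½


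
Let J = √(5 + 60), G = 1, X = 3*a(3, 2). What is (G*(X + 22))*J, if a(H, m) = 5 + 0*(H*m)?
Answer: 37*√65 ≈ 298.30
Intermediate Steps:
a(H, m) = 5 (a(H, m) = 5 + 0 = 5)
X = 15 (X = 3*5 = 15)
J = √65 ≈ 8.0623
(G*(X + 22))*J = (1*(15 + 22))*√65 = (1*37)*√65 = 37*√65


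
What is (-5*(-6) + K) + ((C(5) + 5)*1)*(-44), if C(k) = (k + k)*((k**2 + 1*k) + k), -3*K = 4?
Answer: -46774/3 ≈ -15591.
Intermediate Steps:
K = -4/3 (K = -1/3*4 = -4/3 ≈ -1.3333)
C(k) = 2*k*(k**2 + 2*k) (C(k) = (2*k)*((k**2 + k) + k) = (2*k)*((k + k**2) + k) = (2*k)*(k**2 + 2*k) = 2*k*(k**2 + 2*k))
(-5*(-6) + K) + ((C(5) + 5)*1)*(-44) = (-5*(-6) - 4/3) + ((2*5**2*(2 + 5) + 5)*1)*(-44) = (30 - 4/3) + ((2*25*7 + 5)*1)*(-44) = 86/3 + ((350 + 5)*1)*(-44) = 86/3 + (355*1)*(-44) = 86/3 + 355*(-44) = 86/3 - 15620 = -46774/3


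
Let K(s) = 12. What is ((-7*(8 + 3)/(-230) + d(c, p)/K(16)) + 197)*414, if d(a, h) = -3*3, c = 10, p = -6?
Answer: 813861/10 ≈ 81386.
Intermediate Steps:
d(a, h) = -9
((-7*(8 + 3)/(-230) + d(c, p)/K(16)) + 197)*414 = ((-7*(8 + 3)/(-230) - 9/12) + 197)*414 = ((-7*11*(-1/230) - 9*1/12) + 197)*414 = ((-77*(-1/230) - ¾) + 197)*414 = ((77/230 - ¾) + 197)*414 = (-191/460 + 197)*414 = (90429/460)*414 = 813861/10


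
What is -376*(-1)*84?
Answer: 31584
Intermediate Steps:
-376*(-1)*84 = -188*(-2)*84 = 376*84 = 31584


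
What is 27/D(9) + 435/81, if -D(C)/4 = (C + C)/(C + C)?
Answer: -149/108 ≈ -1.3796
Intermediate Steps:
D(C) = -4 (D(C) = -4*(C + C)/(C + C) = -4*2*C/(2*C) = -4*2*C*1/(2*C) = -4*1 = -4)
27/D(9) + 435/81 = 27/(-4) + 435/81 = 27*(-¼) + 435*(1/81) = -27/4 + 145/27 = -149/108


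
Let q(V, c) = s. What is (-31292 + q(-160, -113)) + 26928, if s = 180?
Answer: -4184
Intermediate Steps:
q(V, c) = 180
(-31292 + q(-160, -113)) + 26928 = (-31292 + 180) + 26928 = -31112 + 26928 = -4184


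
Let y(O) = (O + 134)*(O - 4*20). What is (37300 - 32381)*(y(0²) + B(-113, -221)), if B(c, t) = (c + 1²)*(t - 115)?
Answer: 132380128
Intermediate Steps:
y(O) = (-80 + O)*(134 + O) (y(O) = (134 + O)*(O - 80) = (134 + O)*(-80 + O) = (-80 + O)*(134 + O))
B(c, t) = (1 + c)*(-115 + t) (B(c, t) = (c + 1)*(-115 + t) = (1 + c)*(-115 + t))
(37300 - 32381)*(y(0²) + B(-113, -221)) = (37300 - 32381)*((-10720 + (0²)² + 54*0²) + (-115 - 221 - 115*(-113) - 113*(-221))) = 4919*((-10720 + 0² + 54*0) + (-115 - 221 + 12995 + 24973)) = 4919*((-10720 + 0 + 0) + 37632) = 4919*(-10720 + 37632) = 4919*26912 = 132380128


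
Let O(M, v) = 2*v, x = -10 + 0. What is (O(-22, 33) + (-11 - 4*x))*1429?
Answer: 135755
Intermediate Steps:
x = -10
(O(-22, 33) + (-11 - 4*x))*1429 = (2*33 + (-11 - 4*(-10)))*1429 = (66 + (-11 + 40))*1429 = (66 + 29)*1429 = 95*1429 = 135755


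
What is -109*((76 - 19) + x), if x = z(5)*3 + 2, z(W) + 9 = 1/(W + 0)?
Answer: -17767/5 ≈ -3553.4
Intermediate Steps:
z(W) = -9 + 1/W (z(W) = -9 + 1/(W + 0) = -9 + 1/W)
x = -122/5 (x = (-9 + 1/5)*3 + 2 = -44/5*3 + 2 = -132/5 + 2 = -122/5 ≈ -24.400)
-109*((76 - 19) + x) = -109*((76 - 19) - 122/5) = -109*(57 - 122/5) = -109*163/5 = -17767/5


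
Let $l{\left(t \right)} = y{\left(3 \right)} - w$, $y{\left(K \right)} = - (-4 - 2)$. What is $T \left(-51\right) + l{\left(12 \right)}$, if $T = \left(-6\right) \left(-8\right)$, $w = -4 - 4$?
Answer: $-2434$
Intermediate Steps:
$y{\left(K \right)} = 6$ ($y{\left(K \right)} = \left(-1\right) \left(-6\right) = 6$)
$w = -8$ ($w = -4 - 4 = -8$)
$l{\left(t \right)} = 14$ ($l{\left(t \right)} = 6 - -8 = 6 + 8 = 14$)
$T = 48$
$T \left(-51\right) + l{\left(12 \right)} = 48 \left(-51\right) + 14 = -2448 + 14 = -2434$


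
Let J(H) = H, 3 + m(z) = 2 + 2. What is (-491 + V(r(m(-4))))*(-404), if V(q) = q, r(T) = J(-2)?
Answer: 199172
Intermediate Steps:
m(z) = 1 (m(z) = -3 + (2 + 2) = -3 + 4 = 1)
r(T) = -2
(-491 + V(r(m(-4))))*(-404) = (-491 - 2)*(-404) = -493*(-404) = 199172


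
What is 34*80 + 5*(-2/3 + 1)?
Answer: 8165/3 ≈ 2721.7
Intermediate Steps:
34*80 + 5*(-2/3 + 1) = 2720 + 5*(-2*1/3 + 1) = 2720 + 5*(-2/3 + 1) = 2720 + 5*(1/3) = 2720 + 5/3 = 8165/3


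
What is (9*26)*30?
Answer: 7020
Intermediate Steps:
(9*26)*30 = 234*30 = 7020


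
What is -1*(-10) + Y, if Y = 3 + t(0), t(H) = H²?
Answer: 13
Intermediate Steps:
Y = 3 (Y = 3 + 0² = 3 + 0 = 3)
-1*(-10) + Y = -1*(-10) + 3 = 10 + 3 = 13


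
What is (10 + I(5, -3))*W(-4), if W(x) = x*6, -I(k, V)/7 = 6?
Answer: 768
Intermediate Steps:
I(k, V) = -42 (I(k, V) = -7*6 = -42)
W(x) = 6*x
(10 + I(5, -3))*W(-4) = (10 - 42)*(6*(-4)) = -32*(-24) = 768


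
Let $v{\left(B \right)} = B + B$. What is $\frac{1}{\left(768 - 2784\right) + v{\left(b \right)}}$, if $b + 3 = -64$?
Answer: $- \frac{1}{2150} \approx -0.00046512$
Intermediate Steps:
$b = -67$ ($b = -3 - 64 = -67$)
$v{\left(B \right)} = 2 B$
$\frac{1}{\left(768 - 2784\right) + v{\left(b \right)}} = \frac{1}{\left(768 - 2784\right) + 2 \left(-67\right)} = \frac{1}{\left(768 - 2784\right) - 134} = \frac{1}{-2016 - 134} = \frac{1}{-2150} = - \frac{1}{2150}$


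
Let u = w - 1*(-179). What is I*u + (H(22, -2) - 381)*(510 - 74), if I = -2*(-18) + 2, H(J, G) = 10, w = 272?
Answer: -144618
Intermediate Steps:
u = 451 (u = 272 - 1*(-179) = 272 + 179 = 451)
I = 38 (I = 36 + 2 = 38)
I*u + (H(22, -2) - 381)*(510 - 74) = 38*451 + (10 - 381)*(510 - 74) = 17138 - 371*436 = 17138 - 161756 = -144618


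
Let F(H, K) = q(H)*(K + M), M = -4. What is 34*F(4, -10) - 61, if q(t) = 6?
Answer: -2917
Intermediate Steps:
F(H, K) = -24 + 6*K (F(H, K) = 6*(K - 4) = 6*(-4 + K) = -24 + 6*K)
34*F(4, -10) - 61 = 34*(-24 + 6*(-10)) - 61 = 34*(-24 - 60) - 61 = 34*(-84) - 61 = -2856 - 61 = -2917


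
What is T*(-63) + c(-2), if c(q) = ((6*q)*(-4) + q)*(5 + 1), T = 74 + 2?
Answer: -4512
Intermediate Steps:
T = 76
c(q) = -138*q (c(q) = (-24*q + q)*6 = -23*q*6 = -138*q)
T*(-63) + c(-2) = 76*(-63) - 138*(-2) = -4788 + 276 = -4512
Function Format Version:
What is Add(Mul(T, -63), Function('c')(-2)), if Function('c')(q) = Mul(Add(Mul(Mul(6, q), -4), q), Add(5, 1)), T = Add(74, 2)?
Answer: -4512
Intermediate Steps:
T = 76
Function('c')(q) = Mul(-138, q) (Function('c')(q) = Mul(Add(Mul(-24, q), q), 6) = Mul(Mul(-23, q), 6) = Mul(-138, q))
Add(Mul(T, -63), Function('c')(-2)) = Add(Mul(76, -63), Mul(-138, -2)) = Add(-4788, 276) = -4512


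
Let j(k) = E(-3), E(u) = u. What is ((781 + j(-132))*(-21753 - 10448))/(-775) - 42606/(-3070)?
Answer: 7694382011/237925 ≈ 32340.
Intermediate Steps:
j(k) = -3
((781 + j(-132))*(-21753 - 10448))/(-775) - 42606/(-3070) = ((781 - 3)*(-21753 - 10448))/(-775) - 42606/(-3070) = (778*(-32201))*(-1/775) - 42606*(-1/3070) = -25052378*(-1/775) + 21303/1535 = 25052378/775 + 21303/1535 = 7694382011/237925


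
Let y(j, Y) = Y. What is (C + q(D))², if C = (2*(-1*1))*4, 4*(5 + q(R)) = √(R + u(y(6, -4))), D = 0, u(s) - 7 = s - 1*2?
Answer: 2601/16 ≈ 162.56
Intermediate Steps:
u(s) = 5 + s (u(s) = 7 + (s - 1*2) = 7 + (s - 2) = 7 + (-2 + s) = 5 + s)
q(R) = -5 + √(1 + R)/4 (q(R) = -5 + √(R + (5 - 4))/4 = -5 + √(R + 1)/4 = -5 + √(1 + R)/4)
C = -8 (C = (2*(-1))*4 = -2*4 = -8)
(C + q(D))² = (-8 + (-5 + √(1 + 0)/4))² = (-8 + (-5 + √1/4))² = (-8 + (-5 + (¼)*1))² = (-8 + (-5 + ¼))² = (-8 - 19/4)² = (-51/4)² = 2601/16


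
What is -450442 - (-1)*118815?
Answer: -331627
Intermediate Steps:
-450442 - (-1)*118815 = -450442 - 1*(-118815) = -450442 + 118815 = -331627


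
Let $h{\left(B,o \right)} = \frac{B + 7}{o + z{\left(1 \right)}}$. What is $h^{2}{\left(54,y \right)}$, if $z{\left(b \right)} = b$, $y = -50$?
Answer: $\frac{3721}{2401} \approx 1.5498$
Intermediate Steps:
$h{\left(B,o \right)} = \frac{7 + B}{1 + o}$ ($h{\left(B,o \right)} = \frac{B + 7}{o + 1} = \frac{7 + B}{1 + o}$)
$h^{2}{\left(54,y \right)} = \left(\frac{7 + 54}{1 - 50}\right)^{2} = \left(\frac{1}{-49} \cdot 61\right)^{2} = \left(\left(- \frac{1}{49}\right) 61\right)^{2} = \left(- \frac{61}{49}\right)^{2} = \frac{3721}{2401}$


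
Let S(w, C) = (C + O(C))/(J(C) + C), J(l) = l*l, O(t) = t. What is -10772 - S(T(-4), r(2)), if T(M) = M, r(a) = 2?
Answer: -32318/3 ≈ -10773.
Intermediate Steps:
J(l) = l²
S(w, C) = 2*C/(C + C²) (S(w, C) = (C + C)/(C² + C) = (2*C)/(C + C²) = 2*C/(C + C²))
-10772 - S(T(-4), r(2)) = -10772 - 2/(1 + 2) = -10772 - 2/3 = -10772 - 1*⅔ = -10772 - ⅔ = -32318/3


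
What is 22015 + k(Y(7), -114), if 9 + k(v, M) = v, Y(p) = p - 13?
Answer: 22000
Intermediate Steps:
Y(p) = -13 + p
k(v, M) = -9 + v
22015 + k(Y(7), -114) = 22015 + (-9 + (-13 + 7)) = 22015 + (-9 - 6) = 22015 - 15 = 22000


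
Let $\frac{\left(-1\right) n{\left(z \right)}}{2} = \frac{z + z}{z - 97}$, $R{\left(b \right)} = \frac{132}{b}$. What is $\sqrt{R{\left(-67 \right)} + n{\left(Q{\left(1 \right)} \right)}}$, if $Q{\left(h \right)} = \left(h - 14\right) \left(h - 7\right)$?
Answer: $\frac{6 \sqrt{650503}}{1273} \approx 3.8014$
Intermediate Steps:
$Q{\left(h \right)} = \left(-14 + h\right) \left(-7 + h\right)$ ($Q{\left(h \right)} = \left(-14 + h\right) \left(h - 7\right) = \left(-14 + h\right) \left(-7 + h\right)$)
$n{\left(z \right)} = - \frac{4 z}{-97 + z}$ ($n{\left(z \right)} = - 2 \frac{z + z}{z - 97} = - 2 \frac{2 z}{-97 + z} = - \frac{4 z}{-97 + z}$)
$\sqrt{R{\left(-67 \right)} + n{\left(Q{\left(1 \right)} \right)}} = \sqrt{\frac{132}{-67} - \frac{4 \left(98 + 1^{2} - 21\right)}{-97 + \left(98 + 1^{2} - 21\right)}} = \sqrt{132 \left(- \frac{1}{67}\right) - \frac{4 \left(98 + 1 - 21\right)}{-97 + \left(98 + 1 - 21\right)}} = \sqrt{- \frac{132}{67} - \frac{312}{-97 + 78}} = \sqrt{- \frac{132}{67} - \frac{312}{-19}} = \sqrt{- \frac{132}{67} - 312 \left(- \frac{1}{19}\right)} = \sqrt{- \frac{132}{67} + \frac{312}{19}} = \sqrt{\frac{18396}{1273}} = \frac{6 \sqrt{650503}}{1273}$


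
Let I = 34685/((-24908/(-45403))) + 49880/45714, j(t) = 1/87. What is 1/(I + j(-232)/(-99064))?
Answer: 136298380983128/8617585156122816219 ≈ 1.5816e-5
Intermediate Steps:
j(t) = 1/87
I = 35995894633655/569322156 (I = 34685/((-24908*(-1/45403))) + 49880*(1/45714) = 34685/(24908/45403) + 24940/22857 = 34685*(45403/24908) + 24940/22857 = 1574803055/24908 + 24940/22857 = 35995894633655/569322156 ≈ 63226.)
1/(I + j(-232)/(-99064)) = 1/(35995894633655/569322156 + (1/87)/(-99064)) = 1/(35995894633655/569322156 + (1/87)*(-1/99064)) = 1/(35995894633655/569322156 - 1/8618568) = 1/(8617585156122816219/136298380983128) = 136298380983128/8617585156122816219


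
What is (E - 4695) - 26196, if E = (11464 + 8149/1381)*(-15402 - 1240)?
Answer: -263650825457/1381 ≈ -1.9091e+8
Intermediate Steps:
E = -263608164986/1381 (E = (11464 + 8149*(1/1381))*(-16642) = (11464 + 8149/1381)*(-16642) = (15839933/1381)*(-16642) = -263608164986/1381 ≈ -1.9088e+8)
(E - 4695) - 26196 = (-263608164986/1381 - 4695) - 26196 = -263614648781/1381 - 26196 = -263650825457/1381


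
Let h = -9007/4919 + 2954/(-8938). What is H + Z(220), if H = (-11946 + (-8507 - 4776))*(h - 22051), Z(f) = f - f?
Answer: 12230890360719403/21983011 ≈ 5.5638e+8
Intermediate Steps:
Z(f) = 0
h = -47517646/21983011 (h = -9007*1/4919 + 2954*(-1/8938) = -9007/4919 - 1477/4469 = -47517646/21983011 ≈ -2.1616)
H = 12230890360719403/21983011 (H = (-11946 + (-8507 - 4776))*(-47517646/21983011 - 22051) = (-11946 - 13283)*(-484794893207/21983011) = -25229*(-484794893207/21983011) = 12230890360719403/21983011 ≈ 5.5638e+8)
H + Z(220) = 12230890360719403/21983011 + 0 = 12230890360719403/21983011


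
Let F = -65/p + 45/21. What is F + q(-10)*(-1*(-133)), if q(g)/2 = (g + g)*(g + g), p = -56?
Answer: 5958585/56 ≈ 1.0640e+5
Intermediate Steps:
F = 185/56 (F = -65/(-56) + 45/21 = -65*(-1/56) + 45*(1/21) = 65/56 + 15/7 = 185/56 ≈ 3.3036)
q(g) = 8*g² (q(g) = 2*((g + g)*(g + g)) = 2*((2*g)*(2*g)) = 2*(4*g²) = 8*g²)
F + q(-10)*(-1*(-133)) = 185/56 + (8*(-10)²)*(-1*(-133)) = 185/56 + (8*100)*133 = 185/56 + 800*133 = 185/56 + 106400 = 5958585/56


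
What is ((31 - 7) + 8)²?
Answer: 1024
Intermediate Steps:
((31 - 7) + 8)² = (24 + 8)² = 32² = 1024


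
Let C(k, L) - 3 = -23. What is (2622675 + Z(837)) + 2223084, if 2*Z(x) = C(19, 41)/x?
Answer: 4055900273/837 ≈ 4.8458e+6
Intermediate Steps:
C(k, L) = -20 (C(k, L) = 3 - 23 = -20)
Z(x) = -10/x (Z(x) = (-20/x)/2 = -10/x)
(2622675 + Z(837)) + 2223084 = (2622675 - 10/837) + 2223084 = 2195178965/837 + 2223084 = 4055900273/837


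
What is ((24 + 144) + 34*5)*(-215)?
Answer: -72670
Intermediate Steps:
((24 + 144) + 34*5)*(-215) = (168 + 170)*(-215) = 338*(-215) = -72670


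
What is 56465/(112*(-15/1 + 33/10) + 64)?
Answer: -282325/6232 ≈ -45.302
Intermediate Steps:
56465/(112*(-15/1 + 33/10) + 64) = 56465/(112*(-15*1 + 33*(⅒)) + 64) = 56465/(112*(-15 + 33/10) + 64) = 56465/(112*(-117/10) + 64) = 56465/(-6552/5 + 64) = 56465/(-6232/5) = 56465*(-5/6232) = -282325/6232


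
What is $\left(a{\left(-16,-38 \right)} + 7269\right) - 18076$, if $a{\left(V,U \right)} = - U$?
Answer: $-10769$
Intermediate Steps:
$\left(a{\left(-16,-38 \right)} + 7269\right) - 18076 = \left(\left(-1\right) \left(-38\right) + 7269\right) - 18076 = \left(38 + 7269\right) - 18076 = 7307 - 18076 = -10769$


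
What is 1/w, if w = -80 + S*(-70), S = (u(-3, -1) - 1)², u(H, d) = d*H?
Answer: -1/360 ≈ -0.0027778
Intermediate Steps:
u(H, d) = H*d
S = 4 (S = (-3*(-1) - 1)² = (3 - 1)² = 2² = 4)
w = -360 (w = -80 + 4*(-70) = -80 - 280 = -360)
1/w = 1/(-360) = -1/360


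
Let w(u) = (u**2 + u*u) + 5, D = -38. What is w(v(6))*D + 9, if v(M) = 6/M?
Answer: -257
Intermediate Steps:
w(u) = 5 + 2*u**2 (w(u) = (u**2 + u**2) + 5 = 2*u**2 + 5 = 5 + 2*u**2)
w(v(6))*D + 9 = (5 + 2*(6/6)**2)*(-38) + 9 = (5 + 2*(6*(1/6))**2)*(-38) + 9 = (5 + 2*1**2)*(-38) + 9 = (5 + 2*1)*(-38) + 9 = (5 + 2)*(-38) + 9 = 7*(-38) + 9 = -266 + 9 = -257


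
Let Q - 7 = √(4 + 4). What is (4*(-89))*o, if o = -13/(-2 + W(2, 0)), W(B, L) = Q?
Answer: 23140/17 - 9256*√2/17 ≈ 591.18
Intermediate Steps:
Q = 7 + 2*√2 (Q = 7 + √(4 + 4) = 7 + √8 = 7 + 2*√2 ≈ 9.8284)
W(B, L) = 7 + 2*√2
o = -13/(5 + 2*√2) (o = -13/(-2 + (7 + 2*√2)) = -13/(5 + 2*√2) ≈ -1.6606)
(4*(-89))*o = (4*(-89))*(-65/17 + 26*√2/17) = -356*(-65/17 + 26*√2/17) = 23140/17 - 9256*√2/17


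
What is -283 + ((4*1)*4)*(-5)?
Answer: -363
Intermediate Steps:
-283 + ((4*1)*4)*(-5) = -283 + (4*4)*(-5) = -283 + 16*(-5) = -283 - 80 = -363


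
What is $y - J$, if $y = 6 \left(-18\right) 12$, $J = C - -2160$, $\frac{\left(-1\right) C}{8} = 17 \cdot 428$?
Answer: $54752$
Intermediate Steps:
$C = -58208$ ($C = - 8 \cdot 17 \cdot 428 = \left(-8\right) 7276 = -58208$)
$J = -56048$ ($J = -58208 - -2160 = -58208 + 2160 = -56048$)
$y = -1296$ ($y = \left(-108\right) 12 = -1296$)
$y - J = -1296 - -56048 = -1296 + 56048 = 54752$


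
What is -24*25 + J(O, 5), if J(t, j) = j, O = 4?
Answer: -595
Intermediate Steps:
-24*25 + J(O, 5) = -24*25 + 5 = -600 + 5 = -595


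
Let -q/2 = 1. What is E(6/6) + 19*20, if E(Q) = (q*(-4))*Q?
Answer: 388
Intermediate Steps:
q = -2 (q = -2*1 = -2)
E(Q) = 8*Q (E(Q) = (-2*(-4))*Q = 8*Q)
E(6/6) + 19*20 = 8*(6/6) + 19*20 = 8*(6*(⅙)) + 380 = 8*1 + 380 = 8 + 380 = 388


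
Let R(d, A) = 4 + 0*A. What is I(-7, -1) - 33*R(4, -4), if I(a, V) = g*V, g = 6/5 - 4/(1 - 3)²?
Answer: -661/5 ≈ -132.20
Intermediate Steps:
R(d, A) = 4 (R(d, A) = 4 + 0 = 4)
g = ⅕ (g = 6*(⅕) - 4/((-2)²) = 6/5 - 4/4 = 6/5 - 4*¼ = 6/5 - 1 = ⅕ ≈ 0.20000)
I(a, V) = V/5
I(-7, -1) - 33*R(4, -4) = (⅕)*(-1) - 33*4 = -⅕ - 132 = -661/5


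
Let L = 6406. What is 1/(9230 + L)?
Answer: 1/15636 ≈ 6.3955e-5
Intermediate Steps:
1/(9230 + L) = 1/(9230 + 6406) = 1/15636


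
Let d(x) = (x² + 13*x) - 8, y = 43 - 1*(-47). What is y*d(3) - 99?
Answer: 3501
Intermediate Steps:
y = 90 (y = 43 + 47 = 90)
d(x) = -8 + x² + 13*x
y*d(3) - 99 = 90*(-8 + 3² + 13*3) - 99 = 90*(-8 + 9 + 39) - 99 = 90*40 - 99 = 3600 - 99 = 3501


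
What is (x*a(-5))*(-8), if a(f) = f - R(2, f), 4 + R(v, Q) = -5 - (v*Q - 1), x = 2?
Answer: 112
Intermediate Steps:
R(v, Q) = -8 - Q*v (R(v, Q) = -4 + (-5 - (v*Q - 1)) = -4 + (-5 - (Q*v - 1)) = -4 + (-5 - (-1 + Q*v)) = -4 + (-5 + (1 - Q*v)) = -4 + (-4 - Q*v) = -8 - Q*v)
a(f) = 8 + 3*f (a(f) = f - (-8 - 1*f*2) = f - (-8 - 2*f) = f + (8 + 2*f) = 8 + 3*f)
(x*a(-5))*(-8) = (2*(8 + 3*(-5)))*(-8) = (2*(8 - 15))*(-8) = (2*(-7))*(-8) = -14*(-8) = 112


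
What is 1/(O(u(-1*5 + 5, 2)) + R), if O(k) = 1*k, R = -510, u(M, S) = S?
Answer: -1/508 ≈ -0.0019685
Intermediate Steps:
O(k) = k
1/(O(u(-1*5 + 5, 2)) + R) = 1/(2 - 510) = 1/(-508) = -1/508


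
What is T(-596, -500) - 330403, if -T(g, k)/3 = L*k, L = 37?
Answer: -274903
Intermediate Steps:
T(g, k) = -111*k
T(-596, -500) - 330403 = -111*(-500) - 330403 = 55500 - 330403 = -274903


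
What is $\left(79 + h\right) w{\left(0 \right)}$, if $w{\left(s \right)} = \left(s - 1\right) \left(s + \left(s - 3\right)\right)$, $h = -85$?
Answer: $-18$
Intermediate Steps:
$w{\left(s \right)} = \left(-1 + s\right) \left(-3 + 2 s\right)$ ($w{\left(s \right)} = \left(-1 + s\right) \left(s + \left(-3 + s\right)\right) = \left(-1 + s\right) \left(-3 + 2 s\right)$)
$\left(79 + h\right) w{\left(0 \right)} = \left(79 - 85\right) \left(3 - 0 + 2 \cdot 0^{2}\right) = - 6 \left(3 + 0 + 2 \cdot 0\right) = - 6 \left(3 + 0 + 0\right) = \left(-6\right) 3 = -18$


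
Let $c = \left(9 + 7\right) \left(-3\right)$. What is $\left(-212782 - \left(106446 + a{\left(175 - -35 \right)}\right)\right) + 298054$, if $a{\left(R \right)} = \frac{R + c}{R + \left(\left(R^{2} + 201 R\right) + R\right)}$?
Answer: $- \frac{306070197}{14455} \approx -21174.0$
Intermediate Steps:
$c = -48$ ($c = 16 \left(-3\right) = -48$)
$a{\left(R \right)} = \frac{-48 + R}{R^{2} + 203 R}$ ($a{\left(R \right)} = \frac{R - 48}{R + \left(\left(R^{2} + 201 R\right) + R\right)} = \frac{-48 + R}{R + \left(R^{2} + 202 R\right)} = \frac{-48 + R}{R^{2} + 203 R}$)
$\left(-212782 - \left(106446 + a{\left(175 - -35 \right)}\right)\right) + 298054 = \left(-212782 - \left(106446 + \frac{-48 + \left(175 - -35\right)}{\left(175 - -35\right) \left(203 + \left(175 - -35\right)\right)}\right)\right) + 298054 = \left(-212782 - \left(106446 + \frac{-48 + \left(175 + 35\right)}{\left(175 + 35\right) \left(203 + \left(175 + 35\right)\right)}\right)\right) + 298054 = \left(-212782 - \left(106446 + \frac{-48 + 210}{210 \left(203 + 210\right)}\right)\right) + 298054 = \left(-212782 - \left(106446 + \frac{1}{210} \cdot \frac{1}{413} \cdot 162\right)\right) + 298054 = \left(-212782 - \left(106446 + \frac{27}{14455}\right)\right) + 298054 = \left(-212782 - \frac{1538676957}{14455}\right) + 298054 = - \frac{4614440767}{14455} + 298054 = - \frac{306070197}{14455}$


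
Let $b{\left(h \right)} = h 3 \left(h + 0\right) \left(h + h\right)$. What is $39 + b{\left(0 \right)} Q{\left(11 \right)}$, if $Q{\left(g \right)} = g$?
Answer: $39$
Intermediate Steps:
$b{\left(h \right)} = 6 h^{3}$ ($b{\left(h \right)} = 3 h h 2 h = 3 h 2 h^{2} = 6 h^{3}$)
$39 + b{\left(0 \right)} Q{\left(11 \right)} = 39 + 6 \cdot 0^{3} \cdot 11 = 39 + 6 \cdot 0 \cdot 11 = 39 + 0 \cdot 11 = 39 + 0 = 39$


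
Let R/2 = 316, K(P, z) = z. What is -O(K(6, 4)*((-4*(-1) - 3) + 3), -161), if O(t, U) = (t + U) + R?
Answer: -487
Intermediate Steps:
R = 632 (R = 2*316 = 632)
O(t, U) = 632 + U + t (O(t, U) = (t + U) + 632 = (U + t) + 632 = 632 + U + t)
-O(K(6, 4)*((-4*(-1) - 3) + 3), -161) = -(632 - 161 + 4*((-4*(-1) - 3) + 3)) = -(632 - 161 + 4*((4 - 3) + 3)) = -(632 - 161 + 4*(1 + 3)) = -(632 - 161 + 4*4) = -(632 - 161 + 16) = -1*487 = -487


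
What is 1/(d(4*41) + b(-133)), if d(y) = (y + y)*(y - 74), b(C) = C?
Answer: 1/29387 ≈ 3.4029e-5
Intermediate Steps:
d(y) = 2*y*(-74 + y) (d(y) = (2*y)*(-74 + y) = 2*y*(-74 + y))
1/(d(4*41) + b(-133)) = 1/(2*(4*41)*(-74 + 4*41) - 133) = 1/(2*164*(-74 + 164) - 133) = 1/(2*164*90 - 133) = 1/(29520 - 133) = 1/29387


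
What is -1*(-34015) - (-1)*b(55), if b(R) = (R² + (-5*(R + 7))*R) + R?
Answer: 20045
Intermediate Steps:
b(R) = R + R² + R*(-35 - 5*R) (b(R) = (R² + (-5*(7 + R))*R) + R = (R² + (-35 - 5*R)*R) + R = (R² + R*(-35 - 5*R)) + R = R + R² + R*(-35 - 5*R))
-1*(-34015) - (-1)*b(55) = -1*(-34015) - (-1)*(-2*55*(17 + 2*55)) = 34015 - (-1)*(-2*55*(17 + 110)) = 34015 - (-1)*(-2*55*127) = 34015 - (-1)*(-13970) = 34015 - 1*13970 = 34015 - 13970 = 20045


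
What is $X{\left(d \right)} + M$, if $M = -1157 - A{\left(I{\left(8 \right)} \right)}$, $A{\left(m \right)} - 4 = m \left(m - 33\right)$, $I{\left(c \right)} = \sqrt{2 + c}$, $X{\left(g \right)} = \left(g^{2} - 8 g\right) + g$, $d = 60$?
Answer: $2009 + 33 \sqrt{10} \approx 2113.4$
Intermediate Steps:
$X{\left(g \right)} = g^{2} - 7 g$
$A{\left(m \right)} = 4 + m \left(-33 + m\right)$ ($A{\left(m \right)} = 4 + m \left(m - 33\right) = 4 + m \left(-33 + m\right)$)
$M = -1171 + 33 \sqrt{10}$ ($M = -1157 - \left(4 + \left(\sqrt{2 + 8}\right)^{2} - 33 \sqrt{2 + 8}\right) = -1157 - \left(4 + \left(\sqrt{10}\right)^{2} - 33 \sqrt{10}\right) = -1157 - \left(4 + 10 - 33 \sqrt{10}\right) = -1157 - \left(14 - 33 \sqrt{10}\right) = -1171 + 33 \sqrt{10} \approx -1066.6$)
$X{\left(d \right)} + M = 60 \left(-7 + 60\right) - \left(1171 - 33 \sqrt{10}\right) = 60 \cdot 53 - \left(1171 - 33 \sqrt{10}\right) = 3180 - \left(1171 - 33 \sqrt{10}\right) = 2009 + 33 \sqrt{10}$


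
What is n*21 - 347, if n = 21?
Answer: 94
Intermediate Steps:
n*21 - 347 = 21*21 - 347 = 441 - 347 = 94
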